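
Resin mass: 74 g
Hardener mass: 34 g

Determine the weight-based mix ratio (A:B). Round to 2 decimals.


Ratio = 74 / 34 = 2.18

2.18


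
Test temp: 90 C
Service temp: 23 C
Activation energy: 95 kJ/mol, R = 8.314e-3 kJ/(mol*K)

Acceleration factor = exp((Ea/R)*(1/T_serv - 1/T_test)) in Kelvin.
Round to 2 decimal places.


AF = exp((95/0.008314)*(1/296.15 - 1/363.15))
= 1234.64

1234.64


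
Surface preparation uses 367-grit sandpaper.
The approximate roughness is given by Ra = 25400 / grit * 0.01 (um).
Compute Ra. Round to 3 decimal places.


Ra = 25400 / 367 * 0.01
= 254 / 367
= 0.692 um

0.692


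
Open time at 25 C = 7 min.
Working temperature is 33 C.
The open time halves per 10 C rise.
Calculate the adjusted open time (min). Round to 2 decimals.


factor = 2^((33 - 25) / 10) = 1.7411
ot = 7 / 1.7411 = 4.02 min

4.02


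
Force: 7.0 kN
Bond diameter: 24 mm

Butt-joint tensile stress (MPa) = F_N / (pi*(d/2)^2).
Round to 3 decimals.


F_N = 7.0 * 1000 = 7000.0 N
A = pi*(12.0)^2 = 452.3893 mm^2
stress = 7000.0 / 452.3893 = 15.473 MPa

15.473


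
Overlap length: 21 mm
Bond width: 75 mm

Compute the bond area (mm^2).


Bond area = 21 * 75 = 1575 mm^2

1575


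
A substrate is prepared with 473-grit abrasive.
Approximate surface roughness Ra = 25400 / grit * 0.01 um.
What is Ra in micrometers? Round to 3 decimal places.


Ra = 25400 / 473 * 0.01 = 0.537 um

0.537


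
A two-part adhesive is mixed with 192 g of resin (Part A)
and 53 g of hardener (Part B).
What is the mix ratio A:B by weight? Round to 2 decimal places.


Mix ratio = mass_A / mass_B
= 192 / 53
= 3.62

3.62


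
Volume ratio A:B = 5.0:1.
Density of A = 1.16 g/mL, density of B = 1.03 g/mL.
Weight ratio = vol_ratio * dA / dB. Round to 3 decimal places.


Wt ratio = 5.0 * 1.16 / 1.03
= 5.631

5.631


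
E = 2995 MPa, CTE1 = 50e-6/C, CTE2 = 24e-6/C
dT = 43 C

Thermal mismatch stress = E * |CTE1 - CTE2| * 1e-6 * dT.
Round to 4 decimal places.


= 2995 * 26e-6 * 43
= 3.3484 MPa

3.3484


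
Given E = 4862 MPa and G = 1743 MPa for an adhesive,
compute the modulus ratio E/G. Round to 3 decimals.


E/G ratio = 4862 / 1743 = 2.789

2.789


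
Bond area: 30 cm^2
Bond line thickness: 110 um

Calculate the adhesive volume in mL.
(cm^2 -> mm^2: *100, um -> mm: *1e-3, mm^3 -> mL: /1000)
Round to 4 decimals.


V = 30*100 * 110*1e-3 / 1000
= 0.3300 mL

0.3300


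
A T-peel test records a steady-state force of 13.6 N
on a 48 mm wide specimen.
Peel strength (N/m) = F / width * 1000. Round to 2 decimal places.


Peel strength = 13.6 / 48 * 1000
= 283.33 N/m

283.33


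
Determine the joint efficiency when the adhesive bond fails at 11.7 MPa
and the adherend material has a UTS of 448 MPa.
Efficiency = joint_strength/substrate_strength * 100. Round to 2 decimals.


Joint efficiency = 11.7 / 448 * 100
= 2.61%

2.61


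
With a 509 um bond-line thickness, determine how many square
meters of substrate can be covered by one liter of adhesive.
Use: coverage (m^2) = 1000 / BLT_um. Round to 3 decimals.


Coverage = 1000 / 509 = 1.965 m^2

1.965


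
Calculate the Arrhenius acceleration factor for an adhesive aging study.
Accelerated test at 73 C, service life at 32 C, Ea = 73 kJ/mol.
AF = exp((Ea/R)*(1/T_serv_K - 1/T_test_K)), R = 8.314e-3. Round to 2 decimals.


T_test = 346.15 K, T_serv = 305.15 K
Ea/R = 73 / 0.008314 = 8780.37
AF = exp(8780.37 * (1/305.15 - 1/346.15))
= 30.21

30.21


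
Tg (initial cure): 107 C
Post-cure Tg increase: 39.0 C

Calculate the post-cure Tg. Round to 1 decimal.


Post-cure Tg = 107 + 39.0 = 146.0 C

146.0


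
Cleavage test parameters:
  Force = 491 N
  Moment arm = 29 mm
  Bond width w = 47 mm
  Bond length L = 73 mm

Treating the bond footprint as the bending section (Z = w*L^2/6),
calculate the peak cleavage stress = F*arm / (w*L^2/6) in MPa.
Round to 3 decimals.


M = 491 * 29 = 14239 N*mm
Z = 47 * 73^2 / 6 = 250463 / 6 mm^3
sigma = M / Z = 6 * 14239 / 250463 = 85434 / 250463
= 0.341 MPa

0.341


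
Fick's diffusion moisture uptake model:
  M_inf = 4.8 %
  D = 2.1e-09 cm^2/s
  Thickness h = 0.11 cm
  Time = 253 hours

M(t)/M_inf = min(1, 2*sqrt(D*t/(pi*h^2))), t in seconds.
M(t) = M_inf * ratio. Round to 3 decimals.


t_sec = 253 * 3600 = 910800
ratio = 2*sqrt(2.1e-09*910800/(pi*0.11^2))
= min(1, 0.448625)
= 0.448625
M(t) = 4.8 * 0.448625 = 2.153 %

2.153


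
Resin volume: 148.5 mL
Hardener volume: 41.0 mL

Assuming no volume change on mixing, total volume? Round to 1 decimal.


V_total = 148.5 + 41.0 = 189.5 mL

189.5


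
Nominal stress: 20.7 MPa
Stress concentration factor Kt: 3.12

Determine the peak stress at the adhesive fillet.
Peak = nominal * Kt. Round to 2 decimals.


Peak stress = 20.7 * 3.12
= 64.58 MPa

64.58


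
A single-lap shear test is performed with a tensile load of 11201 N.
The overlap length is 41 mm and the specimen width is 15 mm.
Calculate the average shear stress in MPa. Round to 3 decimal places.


Shear stress = F / (overlap * width)
= 11201 / (41 * 15)
= 11201 / 615
= 18.213 MPa

18.213


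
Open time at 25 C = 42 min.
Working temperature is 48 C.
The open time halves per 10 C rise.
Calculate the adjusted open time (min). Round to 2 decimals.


factor = 2^((48 - 25) / 10) = 4.9246
ot = 42 / 4.9246 = 8.53 min

8.53


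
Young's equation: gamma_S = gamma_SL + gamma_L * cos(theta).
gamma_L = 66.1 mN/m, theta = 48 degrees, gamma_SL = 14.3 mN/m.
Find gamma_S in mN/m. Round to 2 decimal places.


cos(48 deg) = 0.669131
gamma_S = 14.3 + 66.1 * 0.669131
= 58.53 mN/m

58.53


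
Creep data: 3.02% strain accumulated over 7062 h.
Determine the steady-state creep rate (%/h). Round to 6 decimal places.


Rate = 3.02 / 7062 = 0.000428 %/h

0.000428


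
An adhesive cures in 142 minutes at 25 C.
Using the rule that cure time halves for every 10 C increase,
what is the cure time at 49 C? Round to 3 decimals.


Factor = 2^((49 - 25) / 10) = 5.2780
Cure time = 142 / 5.2780
= 26.904 minutes

26.904


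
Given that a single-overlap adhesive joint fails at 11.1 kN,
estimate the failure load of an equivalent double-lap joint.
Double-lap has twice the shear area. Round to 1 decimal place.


Double-lap factor = 2
Expected load = 11.1 * 2 = 22.2 kN

22.2


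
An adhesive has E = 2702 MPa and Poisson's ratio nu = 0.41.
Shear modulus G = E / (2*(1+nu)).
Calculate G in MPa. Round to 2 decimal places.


G = 2702 / (2*(1+0.41))
= 2702 / 2.82
= 958.16 MPa

958.16


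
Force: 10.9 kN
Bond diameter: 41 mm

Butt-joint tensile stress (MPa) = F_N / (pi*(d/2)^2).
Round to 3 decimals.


F_N = 10.9 * 1000 = 10900.0 N
A = pi*(20.5)^2 = 1320.2543 mm^2
stress = 10900.0 / 1320.2543 = 8.256 MPa

8.256


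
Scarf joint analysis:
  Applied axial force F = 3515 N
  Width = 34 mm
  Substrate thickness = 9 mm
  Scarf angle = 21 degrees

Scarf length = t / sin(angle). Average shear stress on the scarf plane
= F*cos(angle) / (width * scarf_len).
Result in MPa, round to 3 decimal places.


Scarf length = 9 / sin(21 deg) = 25.1139 mm
cos(21 deg) = 0.933580
Shear = 3515 * 0.933580 / (34 * 25.1139)
= 3.843 MPa

3.843


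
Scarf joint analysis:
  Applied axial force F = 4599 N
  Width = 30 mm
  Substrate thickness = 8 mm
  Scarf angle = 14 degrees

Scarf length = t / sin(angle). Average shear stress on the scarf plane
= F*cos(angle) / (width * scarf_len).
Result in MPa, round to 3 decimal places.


Scarf length = 8 / sin(14 deg) = 33.0685 mm
cos(14 deg) = 0.970296
Shear = 4599 * 0.970296 / (30 * 33.0685)
= 4.498 MPa

4.498


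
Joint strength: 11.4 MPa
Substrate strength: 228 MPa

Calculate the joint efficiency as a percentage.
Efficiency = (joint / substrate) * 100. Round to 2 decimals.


Efficiency = (11.4 / 228) * 100 = 5.00%

5.00


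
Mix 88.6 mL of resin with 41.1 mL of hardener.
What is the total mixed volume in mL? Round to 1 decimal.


Total = 88.6 + 41.1 = 129.7 mL

129.7


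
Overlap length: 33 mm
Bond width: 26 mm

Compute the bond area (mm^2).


Bond area = 33 * 26 = 858 mm^2

858


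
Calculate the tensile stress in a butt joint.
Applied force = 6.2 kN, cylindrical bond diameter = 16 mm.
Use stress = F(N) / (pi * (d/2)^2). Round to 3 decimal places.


A = pi * 8.0^2 = 201.0619 mm^2
sigma = 6200.0 / 201.0619 = 30.836 MPa

30.836


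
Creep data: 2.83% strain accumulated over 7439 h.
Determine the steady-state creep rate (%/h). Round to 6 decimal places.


Rate = 2.83 / 7439 = 0.000380 %/h

0.000380


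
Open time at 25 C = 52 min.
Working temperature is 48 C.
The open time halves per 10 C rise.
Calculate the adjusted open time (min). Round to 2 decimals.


factor = 2^((48 - 25) / 10) = 4.9246
ot = 52 / 4.9246 = 10.56 min

10.56


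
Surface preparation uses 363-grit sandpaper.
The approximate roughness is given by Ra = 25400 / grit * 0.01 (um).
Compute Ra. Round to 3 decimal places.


Ra = 25400 / 363 * 0.01
= 254 / 363
= 0.700 um

0.700


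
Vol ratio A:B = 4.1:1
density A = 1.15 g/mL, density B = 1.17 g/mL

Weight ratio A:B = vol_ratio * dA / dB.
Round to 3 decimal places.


Weight ratio = 4.1 * 1.15 / 1.17
= 4.030

4.030


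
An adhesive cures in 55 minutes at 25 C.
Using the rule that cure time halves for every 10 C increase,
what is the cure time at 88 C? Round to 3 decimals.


Factor = 2^((88 - 25) / 10) = 78.7932
Cure time = 55 / 78.7932
= 0.698 minutes

0.698


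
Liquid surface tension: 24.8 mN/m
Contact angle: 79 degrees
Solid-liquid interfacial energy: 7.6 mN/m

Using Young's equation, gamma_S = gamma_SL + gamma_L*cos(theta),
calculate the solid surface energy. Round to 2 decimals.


gamma_S = 7.6 + 24.8 * cos(79)
= 12.33 mN/m

12.33


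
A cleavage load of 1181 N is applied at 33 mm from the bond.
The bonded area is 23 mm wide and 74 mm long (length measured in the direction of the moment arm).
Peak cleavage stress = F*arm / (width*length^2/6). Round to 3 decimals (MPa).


Moment = 1181 * 33 = 38973 N*mm
Section modulus = 23 * 5476 / 6 = 125948 / 6 mm^3
Stress = 38973 / (125948 / 6) = 233838 / 125948
= 1.857 MPa

1.857


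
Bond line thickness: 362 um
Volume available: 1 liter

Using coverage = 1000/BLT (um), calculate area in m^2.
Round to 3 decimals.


1 L = 1e6 mm^3, thickness = 362 um = 0.362 mm
Area = 1e6 / 0.362 mm^2 = (1e6 / 0.362) / 1e6 m^2 = 1000 / 362 m^2
= 2.762 m^2

2.762


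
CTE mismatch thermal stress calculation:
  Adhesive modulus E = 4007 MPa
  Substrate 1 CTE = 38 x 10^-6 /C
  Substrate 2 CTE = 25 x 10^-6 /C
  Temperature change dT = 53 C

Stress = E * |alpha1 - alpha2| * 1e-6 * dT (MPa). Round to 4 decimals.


delta_alpha = |38 - 25| = 13 x 10^-6/C
Stress = 4007 * 13e-6 * 53
= 2.7608 MPa

2.7608


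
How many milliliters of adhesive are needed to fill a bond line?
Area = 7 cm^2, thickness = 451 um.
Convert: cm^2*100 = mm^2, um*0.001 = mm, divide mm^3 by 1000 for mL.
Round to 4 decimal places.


= (7 * 100) * (451 * 0.001) / 1000
= 0.3157 mL

0.3157


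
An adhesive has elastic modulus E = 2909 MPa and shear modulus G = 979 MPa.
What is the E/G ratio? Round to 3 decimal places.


E/G = 2909 / 979 = 2.971

2.971


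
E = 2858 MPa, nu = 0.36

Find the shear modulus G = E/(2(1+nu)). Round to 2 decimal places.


G = 2858 / (2 * 1.36)
= 1050.74 MPa

1050.74


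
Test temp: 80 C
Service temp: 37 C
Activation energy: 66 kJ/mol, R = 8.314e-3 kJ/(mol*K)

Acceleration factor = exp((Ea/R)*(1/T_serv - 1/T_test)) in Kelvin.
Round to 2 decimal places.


AF = exp((66/0.008314)*(1/310.15 - 1/353.15))
= 22.57

22.57


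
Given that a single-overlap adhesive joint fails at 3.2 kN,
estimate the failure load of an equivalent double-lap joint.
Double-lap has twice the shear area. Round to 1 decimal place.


Double-lap factor = 2
Expected load = 3.2 * 2 = 6.4 kN

6.4


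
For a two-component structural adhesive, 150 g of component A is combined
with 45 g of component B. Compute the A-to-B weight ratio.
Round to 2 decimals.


Weight ratio A:B = 150 / 45
= 3.33

3.33


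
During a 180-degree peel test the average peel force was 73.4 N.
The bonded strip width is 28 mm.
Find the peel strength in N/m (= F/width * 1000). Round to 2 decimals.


Peel strength = F/width * 1000
= 73.4 / 28 * 1000
= 2621.43 N/m

2621.43


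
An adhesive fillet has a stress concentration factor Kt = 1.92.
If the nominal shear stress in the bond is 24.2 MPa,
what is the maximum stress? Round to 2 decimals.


Max stress = 24.2 * 1.92 = 46.46 MPa

46.46


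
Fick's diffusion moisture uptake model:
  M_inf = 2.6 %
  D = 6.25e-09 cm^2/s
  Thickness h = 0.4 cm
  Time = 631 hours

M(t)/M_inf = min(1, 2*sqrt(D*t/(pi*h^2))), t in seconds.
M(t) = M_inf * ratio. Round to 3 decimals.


t_sec = 631 * 3600 = 2271600
ratio = 2*sqrt(6.25e-09*2271600/(pi*0.4^2))
= min(1, 0.336125)
= 0.336125
M(t) = 2.6 * 0.336125 = 0.874 %

0.874


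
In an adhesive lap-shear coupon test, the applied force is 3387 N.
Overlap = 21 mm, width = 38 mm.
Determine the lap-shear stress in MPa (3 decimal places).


stress = F / (overlap * width)
= 3387 / (21 * 38)
= 4.244 MPa

4.244


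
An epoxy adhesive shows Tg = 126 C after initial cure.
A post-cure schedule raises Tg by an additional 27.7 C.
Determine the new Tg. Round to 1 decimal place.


New Tg = 126 + 27.7
= 153.7 C

153.7


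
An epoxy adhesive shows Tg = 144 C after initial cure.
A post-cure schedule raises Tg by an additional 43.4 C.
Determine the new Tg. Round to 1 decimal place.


New Tg = 144 + 43.4
= 187.4 C

187.4


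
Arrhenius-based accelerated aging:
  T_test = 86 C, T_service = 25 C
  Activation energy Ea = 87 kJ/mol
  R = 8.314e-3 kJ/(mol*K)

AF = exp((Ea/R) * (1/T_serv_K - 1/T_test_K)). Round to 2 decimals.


T_test_K = 359.15, T_serv_K = 298.15
AF = exp((87/8.314e-3) * (1/298.15 - 1/359.15))
= 388.05

388.05


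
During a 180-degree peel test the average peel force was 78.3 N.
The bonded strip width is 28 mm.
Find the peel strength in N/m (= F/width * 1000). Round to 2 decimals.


Peel strength = F/width * 1000
= 78.3 / 28 * 1000
= 2796.43 N/m

2796.43


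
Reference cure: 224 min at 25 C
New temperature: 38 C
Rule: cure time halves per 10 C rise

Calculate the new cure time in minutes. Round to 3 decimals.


factor = 2^((38-25)/10) = 2.4623
t_new = 224 / 2.4623 = 90.972 min

90.972


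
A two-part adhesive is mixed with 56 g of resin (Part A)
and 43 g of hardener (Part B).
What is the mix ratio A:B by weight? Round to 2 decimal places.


Mix ratio = mass_A / mass_B
= 56 / 43
= 1.30

1.30


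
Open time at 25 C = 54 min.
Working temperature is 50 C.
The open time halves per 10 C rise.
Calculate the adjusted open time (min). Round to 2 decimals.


factor = 2^((50 - 25) / 10) = 5.6569
ot = 54 / 5.6569 = 9.55 min

9.55


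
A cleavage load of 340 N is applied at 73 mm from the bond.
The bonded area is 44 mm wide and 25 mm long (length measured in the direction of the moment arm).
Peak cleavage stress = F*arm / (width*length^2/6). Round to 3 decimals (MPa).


Moment = 340 * 73 = 24820 N*mm
Section modulus = 44 * 625 / 6 = 27500 / 6 mm^3
Stress = 24820 / (27500 / 6) = 148920 / 27500
= 5.415 MPa

5.415


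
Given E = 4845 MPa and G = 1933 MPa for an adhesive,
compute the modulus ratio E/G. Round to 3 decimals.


E/G ratio = 4845 / 1933 = 2.506

2.506


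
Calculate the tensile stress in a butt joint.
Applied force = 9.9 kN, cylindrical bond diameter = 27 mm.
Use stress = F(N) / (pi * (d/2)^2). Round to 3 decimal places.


A = pi * 13.5^2 = 572.5553 mm^2
sigma = 9900.0 / 572.5553 = 17.291 MPa

17.291


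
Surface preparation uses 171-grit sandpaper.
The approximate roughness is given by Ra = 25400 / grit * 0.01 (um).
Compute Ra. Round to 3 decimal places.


Ra = 25400 / 171 * 0.01
= 254 / 171
= 1.485 um

1.485


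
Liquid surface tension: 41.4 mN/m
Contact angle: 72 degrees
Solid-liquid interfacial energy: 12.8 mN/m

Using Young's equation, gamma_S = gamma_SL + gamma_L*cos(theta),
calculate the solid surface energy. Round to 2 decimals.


gamma_S = 12.8 + 41.4 * cos(72)
= 25.59 mN/m

25.59


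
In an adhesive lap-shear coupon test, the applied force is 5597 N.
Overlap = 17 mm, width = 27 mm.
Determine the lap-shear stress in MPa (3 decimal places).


stress = F / (overlap * width)
= 5597 / (17 * 27)
= 12.194 MPa

12.194


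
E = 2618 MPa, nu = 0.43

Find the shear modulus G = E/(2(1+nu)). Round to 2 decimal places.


G = 2618 / (2 * 1.43)
= 915.38 MPa

915.38


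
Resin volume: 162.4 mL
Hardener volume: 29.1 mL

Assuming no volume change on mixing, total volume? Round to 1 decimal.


V_total = 162.4 + 29.1 = 191.5 mL

191.5


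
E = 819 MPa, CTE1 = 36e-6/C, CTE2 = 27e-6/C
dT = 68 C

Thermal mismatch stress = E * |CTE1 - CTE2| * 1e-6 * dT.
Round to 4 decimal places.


= 819 * 9e-6 * 68
= 0.5012 MPa

0.5012


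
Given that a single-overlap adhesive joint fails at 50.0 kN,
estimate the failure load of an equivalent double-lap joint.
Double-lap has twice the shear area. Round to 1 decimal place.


Double-lap factor = 2
Expected load = 50.0 * 2 = 100.0 kN

100.0


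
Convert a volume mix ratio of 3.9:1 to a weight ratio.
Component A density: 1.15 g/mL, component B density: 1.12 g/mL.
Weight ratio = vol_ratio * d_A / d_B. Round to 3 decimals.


= 3.9 * 1.15 / 1.12 = 4.004

4.004


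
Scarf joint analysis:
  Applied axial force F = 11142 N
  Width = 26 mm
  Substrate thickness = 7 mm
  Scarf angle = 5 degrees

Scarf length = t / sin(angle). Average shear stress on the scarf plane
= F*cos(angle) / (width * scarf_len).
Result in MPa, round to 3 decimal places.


Scarf length = 7 / sin(5 deg) = 80.3160 mm
cos(5 deg) = 0.996195
Shear = 11142 * 0.996195 / (26 * 80.3160)
= 5.315 MPa

5.315


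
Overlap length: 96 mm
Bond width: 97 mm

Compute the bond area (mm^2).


Bond area = 96 * 97 = 9312 mm^2

9312


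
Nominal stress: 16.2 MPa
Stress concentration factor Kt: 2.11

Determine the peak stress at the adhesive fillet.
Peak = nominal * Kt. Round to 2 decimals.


Peak stress = 16.2 * 2.11
= 34.18 MPa

34.18


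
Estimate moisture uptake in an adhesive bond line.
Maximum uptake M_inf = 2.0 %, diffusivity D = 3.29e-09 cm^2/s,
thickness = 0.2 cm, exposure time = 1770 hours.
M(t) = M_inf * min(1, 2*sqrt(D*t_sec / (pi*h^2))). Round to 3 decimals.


Convert time: 1770 h = 6372000 s
ratio = min(1, 2*sqrt(3.29e-09*6372000/(pi*0.2^2)))
= 0.816885
M(t) = 2.0 * 0.816885 = 1.634%

1.634


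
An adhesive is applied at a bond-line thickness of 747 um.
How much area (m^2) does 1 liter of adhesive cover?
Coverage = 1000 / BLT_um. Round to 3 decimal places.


Coverage = 1000 / 747 = 1.339 m^2

1.339


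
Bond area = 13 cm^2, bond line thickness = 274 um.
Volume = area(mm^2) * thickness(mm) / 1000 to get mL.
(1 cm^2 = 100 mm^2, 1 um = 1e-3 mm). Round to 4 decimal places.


area_mm2 = 13 * 100 = 1300
blt_mm = 274 * 1e-3 = 0.274
vol_mm3 = 1300 * 0.274 = 356.2
vol_mL = 356.2 / 1000 = 0.3562 mL

0.3562


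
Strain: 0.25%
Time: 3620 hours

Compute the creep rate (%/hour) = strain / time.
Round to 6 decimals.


Creep rate = 0.25 / 3620
= 0.000069 %/h

0.000069


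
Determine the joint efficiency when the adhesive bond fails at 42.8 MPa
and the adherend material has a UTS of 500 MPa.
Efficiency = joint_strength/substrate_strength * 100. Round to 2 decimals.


Joint efficiency = 42.8 / 500 * 100
= 8.56%

8.56


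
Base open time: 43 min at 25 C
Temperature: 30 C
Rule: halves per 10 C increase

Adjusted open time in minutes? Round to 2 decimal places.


Acceleration = 2^((30-25)/10) = 1.4142
Open time = 43 / 1.4142 = 30.41 min

30.41


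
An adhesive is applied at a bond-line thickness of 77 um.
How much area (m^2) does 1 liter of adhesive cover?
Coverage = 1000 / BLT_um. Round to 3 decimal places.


Coverage = 1000 / 77 = 12.987 m^2

12.987


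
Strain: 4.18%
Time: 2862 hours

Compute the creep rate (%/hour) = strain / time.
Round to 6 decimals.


Creep rate = 4.18 / 2862
= 0.001461 %/h

0.001461


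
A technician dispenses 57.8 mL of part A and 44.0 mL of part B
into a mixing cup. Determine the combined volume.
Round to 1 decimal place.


Combined volume = 57.8 + 44.0
= 101.8 mL

101.8


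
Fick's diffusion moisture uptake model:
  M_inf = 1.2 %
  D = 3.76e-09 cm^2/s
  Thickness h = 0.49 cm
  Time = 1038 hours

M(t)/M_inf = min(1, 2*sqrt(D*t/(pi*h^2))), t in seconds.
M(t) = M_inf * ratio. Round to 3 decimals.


t_sec = 1038 * 3600 = 3736800
ratio = 2*sqrt(3.76e-09*3736800/(pi*0.49^2))
= min(1, 0.272962)
= 0.272962
M(t) = 1.2 * 0.272962 = 0.328 %

0.328


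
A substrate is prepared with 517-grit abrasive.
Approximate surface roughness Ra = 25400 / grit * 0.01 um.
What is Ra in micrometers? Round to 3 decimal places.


Ra = 25400 / 517 * 0.01 = 0.491 um

0.491


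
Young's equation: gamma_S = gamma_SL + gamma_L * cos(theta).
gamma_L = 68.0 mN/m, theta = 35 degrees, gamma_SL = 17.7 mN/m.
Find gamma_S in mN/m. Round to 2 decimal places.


cos(35 deg) = 0.819152
gamma_S = 17.7 + 68.0 * 0.819152
= 73.40 mN/m

73.40


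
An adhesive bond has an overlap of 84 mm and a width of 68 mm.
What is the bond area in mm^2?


Bond area = overlap * width
= 84 * 68
= 5712 mm^2

5712


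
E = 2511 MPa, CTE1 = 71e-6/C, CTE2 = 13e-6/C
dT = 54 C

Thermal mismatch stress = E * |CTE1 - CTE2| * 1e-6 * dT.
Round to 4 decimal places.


= 2511 * 58e-6 * 54
= 7.8645 MPa

7.8645


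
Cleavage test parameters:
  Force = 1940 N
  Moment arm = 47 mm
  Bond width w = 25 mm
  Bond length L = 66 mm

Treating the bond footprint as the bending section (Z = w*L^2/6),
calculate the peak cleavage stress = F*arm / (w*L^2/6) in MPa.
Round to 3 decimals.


M = 1940 * 47 = 91180 N*mm
Z = 25 * 66^2 / 6 = 108900 / 6 mm^3
sigma = M / Z = 6 * 91180 / 108900 = 547080 / 108900
= 5.024 MPa

5.024


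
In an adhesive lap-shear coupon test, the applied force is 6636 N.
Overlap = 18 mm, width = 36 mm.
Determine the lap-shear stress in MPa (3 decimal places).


stress = F / (overlap * width)
= 6636 / (18 * 36)
= 10.241 MPa

10.241


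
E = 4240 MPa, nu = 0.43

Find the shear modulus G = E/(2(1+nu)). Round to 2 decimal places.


G = 4240 / (2 * 1.43)
= 1482.52 MPa

1482.52


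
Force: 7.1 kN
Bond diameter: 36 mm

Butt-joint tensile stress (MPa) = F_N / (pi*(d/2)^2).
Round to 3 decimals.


F_N = 7.1 * 1000 = 7100.0 N
A = pi*(18.0)^2 = 1017.8760 mm^2
stress = 7100.0 / 1017.8760 = 6.975 MPa

6.975


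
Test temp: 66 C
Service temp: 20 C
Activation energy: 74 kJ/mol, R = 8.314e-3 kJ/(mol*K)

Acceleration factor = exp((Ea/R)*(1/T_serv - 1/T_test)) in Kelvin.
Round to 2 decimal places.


AF = exp((74/0.008314)*(1/293.15 - 1/339.15))
= 61.44

61.44


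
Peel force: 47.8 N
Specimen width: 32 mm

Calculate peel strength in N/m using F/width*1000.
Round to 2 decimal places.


Peel strength = 47.8 / 32 * 1000 = 1493.75 N/m

1493.75


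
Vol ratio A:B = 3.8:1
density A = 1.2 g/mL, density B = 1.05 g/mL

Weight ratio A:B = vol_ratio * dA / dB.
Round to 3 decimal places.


Weight ratio = 3.8 * 1.2 / 1.05
= 4.343

4.343


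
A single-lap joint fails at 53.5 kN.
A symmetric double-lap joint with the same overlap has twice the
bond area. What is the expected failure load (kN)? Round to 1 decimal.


Double-lap load = 2 * 53.5 = 107.0 kN

107.0


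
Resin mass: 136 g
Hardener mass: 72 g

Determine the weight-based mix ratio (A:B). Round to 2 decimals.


Ratio = 136 / 72 = 1.89

1.89


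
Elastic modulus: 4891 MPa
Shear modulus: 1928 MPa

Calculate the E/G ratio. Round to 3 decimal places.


E / G = 4891 / 1928 = 2.537

2.537


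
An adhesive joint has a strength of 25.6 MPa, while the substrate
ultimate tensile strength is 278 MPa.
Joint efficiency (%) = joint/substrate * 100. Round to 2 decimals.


Efficiency = 25.6 / 278 * 100
= 9.21%

9.21


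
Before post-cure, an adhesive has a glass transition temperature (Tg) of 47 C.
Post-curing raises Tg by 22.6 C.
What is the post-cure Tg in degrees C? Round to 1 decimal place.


Tg_post = Tg_base + delta_Tg
= 47 + 22.6
= 69.6 C

69.6


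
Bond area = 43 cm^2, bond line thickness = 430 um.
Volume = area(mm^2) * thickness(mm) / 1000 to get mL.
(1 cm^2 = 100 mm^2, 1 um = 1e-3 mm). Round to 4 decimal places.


area_mm2 = 43 * 100 = 4300
blt_mm = 430 * 1e-3 = 0.43
vol_mm3 = 4300 * 0.43 = 1849.0
vol_mL = 1849.0 / 1000 = 1.8490 mL

1.8490


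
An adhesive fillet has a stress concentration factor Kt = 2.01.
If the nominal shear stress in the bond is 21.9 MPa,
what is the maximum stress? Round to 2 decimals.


Max stress = 21.9 * 2.01 = 44.02 MPa

44.02


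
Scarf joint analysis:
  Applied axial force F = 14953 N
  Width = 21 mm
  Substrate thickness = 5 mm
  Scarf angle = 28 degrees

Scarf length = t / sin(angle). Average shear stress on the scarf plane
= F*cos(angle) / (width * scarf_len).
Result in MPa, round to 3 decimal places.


Scarf length = 5 / sin(28 deg) = 10.6503 mm
cos(28 deg) = 0.882948
Shear = 14953 * 0.882948 / (21 * 10.6503)
= 59.031 MPa

59.031


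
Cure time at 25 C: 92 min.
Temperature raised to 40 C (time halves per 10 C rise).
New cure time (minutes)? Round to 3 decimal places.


Acceleration factor = 2^(15/10) = 2.8284
New time = 92 / 2.8284 = 32.527 min

32.527


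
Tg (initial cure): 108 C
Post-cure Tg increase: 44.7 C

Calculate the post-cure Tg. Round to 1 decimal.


Post-cure Tg = 108 + 44.7 = 152.7 C

152.7


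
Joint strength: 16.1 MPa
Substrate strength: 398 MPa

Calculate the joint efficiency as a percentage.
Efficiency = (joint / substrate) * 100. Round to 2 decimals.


Efficiency = (16.1 / 398) * 100 = 4.05%

4.05


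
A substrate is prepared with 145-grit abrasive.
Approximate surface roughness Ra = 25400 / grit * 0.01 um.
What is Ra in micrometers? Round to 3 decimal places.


Ra = 25400 / 145 * 0.01 = 1.752 um

1.752


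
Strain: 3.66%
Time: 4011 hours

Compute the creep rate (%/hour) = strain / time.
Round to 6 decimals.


Creep rate = 3.66 / 4011
= 0.000912 %/h

0.000912


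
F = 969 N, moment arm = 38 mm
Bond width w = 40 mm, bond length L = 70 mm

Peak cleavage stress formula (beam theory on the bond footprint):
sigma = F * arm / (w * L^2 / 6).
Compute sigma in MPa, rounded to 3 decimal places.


sigma = (969 * 38) / (40 * 4900 / 6)
= 36822 * 6 / 196000
= 220932 / 196000
= 1.127 MPa

1.127


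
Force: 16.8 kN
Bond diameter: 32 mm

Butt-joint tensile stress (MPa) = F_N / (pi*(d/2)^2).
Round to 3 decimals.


F_N = 16.8 * 1000 = 16800.0 N
A = pi*(16.0)^2 = 804.2477 mm^2
stress = 16800.0 / 804.2477 = 20.889 MPa

20.889


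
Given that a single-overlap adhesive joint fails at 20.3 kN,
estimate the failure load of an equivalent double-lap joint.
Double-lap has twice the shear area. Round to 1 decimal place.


Double-lap factor = 2
Expected load = 20.3 * 2 = 40.6 kN

40.6


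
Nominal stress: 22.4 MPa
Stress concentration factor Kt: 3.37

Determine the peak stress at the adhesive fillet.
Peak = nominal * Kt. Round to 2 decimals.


Peak stress = 22.4 * 3.37
= 75.49 MPa

75.49


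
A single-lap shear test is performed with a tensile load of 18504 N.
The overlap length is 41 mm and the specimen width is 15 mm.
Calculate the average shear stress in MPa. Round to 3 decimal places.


Shear stress = F / (overlap * width)
= 18504 / (41 * 15)
= 18504 / 615
= 30.088 MPa

30.088


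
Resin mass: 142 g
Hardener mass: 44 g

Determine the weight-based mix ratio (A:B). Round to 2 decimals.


Ratio = 142 / 44 = 3.23

3.23


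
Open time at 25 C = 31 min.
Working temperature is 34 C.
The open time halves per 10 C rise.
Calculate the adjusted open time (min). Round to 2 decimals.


factor = 2^((34 - 25) / 10) = 1.8661
ot = 31 / 1.8661 = 16.61 min

16.61


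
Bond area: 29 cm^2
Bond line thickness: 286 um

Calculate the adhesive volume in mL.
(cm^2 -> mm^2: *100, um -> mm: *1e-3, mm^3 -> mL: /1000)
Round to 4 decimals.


V = 29*100 * 286*1e-3 / 1000
= 0.8294 mL

0.8294


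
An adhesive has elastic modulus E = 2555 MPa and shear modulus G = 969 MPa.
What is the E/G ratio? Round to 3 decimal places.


E/G = 2555 / 969 = 2.637

2.637


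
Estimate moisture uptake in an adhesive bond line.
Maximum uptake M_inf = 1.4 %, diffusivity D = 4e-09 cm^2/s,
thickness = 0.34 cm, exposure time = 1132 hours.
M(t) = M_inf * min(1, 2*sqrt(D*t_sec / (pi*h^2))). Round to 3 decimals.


Convert time: 1132 h = 4075200 s
ratio = min(1, 2*sqrt(4e-09*4075200/(pi*0.34^2)))
= 0.423722
M(t) = 1.4 * 0.423722 = 0.593%

0.593


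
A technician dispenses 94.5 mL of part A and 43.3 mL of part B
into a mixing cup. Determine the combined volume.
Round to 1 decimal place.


Combined volume = 94.5 + 43.3
= 137.8 mL

137.8


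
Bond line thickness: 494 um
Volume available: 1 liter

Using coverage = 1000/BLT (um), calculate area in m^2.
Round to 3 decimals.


1 L = 1e6 mm^3, thickness = 494 um = 0.494 mm
Area = 1e6 / 0.494 mm^2 = (1e6 / 0.494) / 1e6 m^2 = 1000 / 494 m^2
= 2.024 m^2

2.024


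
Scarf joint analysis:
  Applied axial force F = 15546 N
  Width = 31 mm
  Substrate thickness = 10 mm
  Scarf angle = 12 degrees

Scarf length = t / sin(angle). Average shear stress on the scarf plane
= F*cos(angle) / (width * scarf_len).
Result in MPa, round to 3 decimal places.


Scarf length = 10 / sin(12 deg) = 48.0973 mm
cos(12 deg) = 0.978148
Shear = 15546 * 0.978148 / (31 * 48.0973)
= 10.199 MPa

10.199


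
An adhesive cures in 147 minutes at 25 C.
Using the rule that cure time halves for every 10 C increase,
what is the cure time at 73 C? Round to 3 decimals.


Factor = 2^((73 - 25) / 10) = 27.8576
Cure time = 147 / 27.8576
= 5.277 minutes

5.277


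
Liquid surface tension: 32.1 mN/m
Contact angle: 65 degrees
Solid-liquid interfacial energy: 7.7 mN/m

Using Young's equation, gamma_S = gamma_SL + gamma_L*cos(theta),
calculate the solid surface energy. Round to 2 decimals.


gamma_S = 7.7 + 32.1 * cos(65)
= 21.27 mN/m

21.27


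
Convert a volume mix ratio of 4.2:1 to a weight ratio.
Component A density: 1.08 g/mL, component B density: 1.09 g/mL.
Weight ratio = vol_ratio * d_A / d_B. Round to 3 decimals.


= 4.2 * 1.08 / 1.09 = 4.161

4.161


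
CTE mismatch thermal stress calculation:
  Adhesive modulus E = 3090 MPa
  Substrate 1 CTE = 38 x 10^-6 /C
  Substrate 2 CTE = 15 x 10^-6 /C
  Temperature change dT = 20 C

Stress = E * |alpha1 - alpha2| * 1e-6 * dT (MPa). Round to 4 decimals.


delta_alpha = |38 - 15| = 23 x 10^-6/C
Stress = 3090 * 23e-6 * 20
= 1.4214 MPa

1.4214


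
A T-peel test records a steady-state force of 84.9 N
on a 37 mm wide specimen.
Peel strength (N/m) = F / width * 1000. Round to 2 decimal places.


Peel strength = 84.9 / 37 * 1000
= 2294.59 N/m

2294.59


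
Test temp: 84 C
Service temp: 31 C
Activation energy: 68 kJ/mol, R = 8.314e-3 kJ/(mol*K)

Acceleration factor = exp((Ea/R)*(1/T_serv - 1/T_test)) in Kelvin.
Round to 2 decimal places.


AF = exp((68/0.008314)*(1/304.15 - 1/357.15))
= 54.09

54.09


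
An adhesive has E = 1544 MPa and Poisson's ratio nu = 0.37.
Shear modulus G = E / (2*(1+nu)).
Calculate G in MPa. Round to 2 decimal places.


G = 1544 / (2*(1+0.37))
= 1544 / 2.74
= 563.50 MPa

563.50


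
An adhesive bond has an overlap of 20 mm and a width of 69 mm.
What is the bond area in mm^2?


Bond area = overlap * width
= 20 * 69
= 1380 mm^2

1380


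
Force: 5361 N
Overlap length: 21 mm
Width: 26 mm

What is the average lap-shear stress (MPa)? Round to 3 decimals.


Average shear stress = F / (overlap * width)
= 5361 / (21 * 26)
= 9.819 MPa

9.819


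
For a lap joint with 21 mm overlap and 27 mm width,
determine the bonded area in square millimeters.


Area = 21 * 27 = 567 mm^2

567


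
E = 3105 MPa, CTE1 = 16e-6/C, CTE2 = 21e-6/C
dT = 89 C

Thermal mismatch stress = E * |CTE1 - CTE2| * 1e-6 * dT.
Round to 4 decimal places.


= 3105 * 5e-6 * 89
= 1.3817 MPa

1.3817


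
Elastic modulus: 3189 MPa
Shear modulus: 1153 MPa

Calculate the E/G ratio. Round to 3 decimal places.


E / G = 3189 / 1153 = 2.766

2.766


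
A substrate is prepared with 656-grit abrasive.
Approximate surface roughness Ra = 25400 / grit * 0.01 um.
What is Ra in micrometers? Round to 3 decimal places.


Ra = 25400 / 656 * 0.01 = 0.387 um

0.387


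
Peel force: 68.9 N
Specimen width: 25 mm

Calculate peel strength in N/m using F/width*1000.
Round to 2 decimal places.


Peel strength = 68.9 / 25 * 1000 = 2756.00 N/m

2756.00


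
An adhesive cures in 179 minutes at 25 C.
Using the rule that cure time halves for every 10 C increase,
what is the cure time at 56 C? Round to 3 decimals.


Factor = 2^((56 - 25) / 10) = 8.5742
Cure time = 179 / 8.5742
= 20.877 minutes

20.877


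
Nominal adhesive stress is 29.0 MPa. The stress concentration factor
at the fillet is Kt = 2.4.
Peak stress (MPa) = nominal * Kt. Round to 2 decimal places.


Peak = 29.0 * 2.4 = 69.60 MPa

69.60


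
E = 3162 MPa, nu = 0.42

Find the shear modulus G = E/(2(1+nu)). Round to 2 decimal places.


G = 3162 / (2 * 1.42)
= 1113.38 MPa

1113.38


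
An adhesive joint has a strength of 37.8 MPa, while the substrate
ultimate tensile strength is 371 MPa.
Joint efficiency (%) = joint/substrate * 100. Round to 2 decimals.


Efficiency = 37.8 / 371 * 100
= 10.19%

10.19


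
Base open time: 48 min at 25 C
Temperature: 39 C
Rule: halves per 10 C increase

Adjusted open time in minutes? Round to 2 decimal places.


Acceleration = 2^((39-25)/10) = 2.6390
Open time = 48 / 2.6390 = 18.19 min

18.19


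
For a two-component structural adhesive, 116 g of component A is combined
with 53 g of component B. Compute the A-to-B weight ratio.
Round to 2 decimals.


Weight ratio A:B = 116 / 53
= 2.19

2.19


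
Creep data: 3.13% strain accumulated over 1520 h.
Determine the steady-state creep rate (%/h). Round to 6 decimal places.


Rate = 3.13 / 1520 = 0.002059 %/h

0.002059


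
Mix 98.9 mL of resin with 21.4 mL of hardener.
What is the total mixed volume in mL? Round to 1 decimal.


Total = 98.9 + 21.4 = 120.3 mL

120.3


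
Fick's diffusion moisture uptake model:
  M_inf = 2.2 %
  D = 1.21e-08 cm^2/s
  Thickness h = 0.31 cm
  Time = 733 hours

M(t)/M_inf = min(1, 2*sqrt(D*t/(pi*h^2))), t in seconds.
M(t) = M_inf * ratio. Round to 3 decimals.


t_sec = 733 * 3600 = 2638800
ratio = 2*sqrt(1.21e-08*2638800/(pi*0.31^2))
= min(1, 0.650413)
= 0.650413
M(t) = 2.2 * 0.650413 = 1.431 %

1.431


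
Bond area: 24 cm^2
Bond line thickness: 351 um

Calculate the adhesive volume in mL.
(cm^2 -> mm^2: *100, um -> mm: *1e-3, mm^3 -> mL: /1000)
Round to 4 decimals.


V = 24*100 * 351*1e-3 / 1000
= 0.8424 mL

0.8424


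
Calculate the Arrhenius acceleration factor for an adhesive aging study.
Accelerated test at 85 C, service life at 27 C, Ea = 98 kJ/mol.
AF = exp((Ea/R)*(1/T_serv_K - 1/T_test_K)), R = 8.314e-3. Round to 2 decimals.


T_test = 358.15 K, T_serv = 300.15 K
Ea/R = 98 / 0.008314 = 11787.35
AF = exp(11787.35 * (1/300.15 - 1/358.15))
= 578.11

578.11


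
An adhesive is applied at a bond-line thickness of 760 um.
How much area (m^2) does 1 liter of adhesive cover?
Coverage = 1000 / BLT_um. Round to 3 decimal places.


Coverage = 1000 / 760 = 1.316 m^2

1.316


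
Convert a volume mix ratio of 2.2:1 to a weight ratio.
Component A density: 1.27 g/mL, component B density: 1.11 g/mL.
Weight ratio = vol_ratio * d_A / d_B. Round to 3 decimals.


= 2.2 * 1.27 / 1.11 = 2.517

2.517


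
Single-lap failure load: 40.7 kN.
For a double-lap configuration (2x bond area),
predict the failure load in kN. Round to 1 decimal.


Failure load = 40.7 * 2 = 81.4 kN

81.4


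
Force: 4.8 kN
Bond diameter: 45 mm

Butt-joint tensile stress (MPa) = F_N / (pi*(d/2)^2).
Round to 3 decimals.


F_N = 4.8 * 1000 = 4800.0 N
A = pi*(22.5)^2 = 1590.4313 mm^2
stress = 4800.0 / 1590.4313 = 3.018 MPa

3.018


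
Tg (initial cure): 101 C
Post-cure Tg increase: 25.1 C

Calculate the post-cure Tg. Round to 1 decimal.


Post-cure Tg = 101 + 25.1 = 126.1 C

126.1


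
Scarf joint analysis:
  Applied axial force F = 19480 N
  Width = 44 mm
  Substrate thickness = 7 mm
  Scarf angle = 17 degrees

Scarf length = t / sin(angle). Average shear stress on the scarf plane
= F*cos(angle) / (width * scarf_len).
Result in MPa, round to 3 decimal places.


Scarf length = 7 / sin(17 deg) = 23.9421 mm
cos(17 deg) = 0.956305
Shear = 19480 * 0.956305 / (44 * 23.9421)
= 17.684 MPa

17.684


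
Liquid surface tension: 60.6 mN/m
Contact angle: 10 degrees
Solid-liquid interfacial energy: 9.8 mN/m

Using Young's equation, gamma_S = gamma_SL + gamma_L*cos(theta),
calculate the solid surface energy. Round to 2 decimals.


gamma_S = 9.8 + 60.6 * cos(10)
= 69.48 mN/m

69.48


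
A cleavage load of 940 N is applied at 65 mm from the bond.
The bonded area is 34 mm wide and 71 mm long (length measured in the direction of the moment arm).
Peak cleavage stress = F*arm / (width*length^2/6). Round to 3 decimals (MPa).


Moment = 940 * 65 = 61100 N*mm
Section modulus = 34 * 5041 / 6 = 171394 / 6 mm^3
Stress = 61100 / (171394 / 6) = 366600 / 171394
= 2.139 MPa

2.139


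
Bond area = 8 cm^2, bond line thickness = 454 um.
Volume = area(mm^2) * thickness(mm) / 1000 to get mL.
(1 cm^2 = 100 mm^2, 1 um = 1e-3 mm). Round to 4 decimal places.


area_mm2 = 8 * 100 = 800
blt_mm = 454 * 1e-3 = 0.454
vol_mm3 = 800 * 0.454 = 363.2
vol_mL = 363.2 / 1000 = 0.3632 mL

0.3632


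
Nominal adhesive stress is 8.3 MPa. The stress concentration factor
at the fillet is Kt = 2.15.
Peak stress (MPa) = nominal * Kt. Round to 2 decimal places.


Peak = 8.3 * 2.15 = 17.85 MPa

17.85


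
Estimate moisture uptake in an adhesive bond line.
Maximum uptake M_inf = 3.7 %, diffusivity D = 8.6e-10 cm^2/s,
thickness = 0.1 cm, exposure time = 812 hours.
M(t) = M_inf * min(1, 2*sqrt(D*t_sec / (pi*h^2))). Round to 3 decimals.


Convert time: 812 h = 2923200 s
ratio = min(1, 2*sqrt(8.6e-10*2923200/(pi*0.1^2)))
= 0.565762
M(t) = 3.7 * 0.565762 = 2.093%

2.093


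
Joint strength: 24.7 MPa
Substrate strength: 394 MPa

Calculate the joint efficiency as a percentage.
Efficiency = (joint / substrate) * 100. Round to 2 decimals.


Efficiency = (24.7 / 394) * 100 = 6.27%

6.27


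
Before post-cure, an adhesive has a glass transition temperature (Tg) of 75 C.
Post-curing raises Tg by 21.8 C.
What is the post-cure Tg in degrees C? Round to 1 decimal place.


Tg_post = Tg_base + delta_Tg
= 75 + 21.8
= 96.8 C

96.8


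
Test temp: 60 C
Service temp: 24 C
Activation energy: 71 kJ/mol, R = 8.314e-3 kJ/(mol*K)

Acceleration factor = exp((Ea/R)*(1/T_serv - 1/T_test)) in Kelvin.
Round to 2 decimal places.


AF = exp((71/0.008314)*(1/297.15 - 1/333.15))
= 22.32

22.32


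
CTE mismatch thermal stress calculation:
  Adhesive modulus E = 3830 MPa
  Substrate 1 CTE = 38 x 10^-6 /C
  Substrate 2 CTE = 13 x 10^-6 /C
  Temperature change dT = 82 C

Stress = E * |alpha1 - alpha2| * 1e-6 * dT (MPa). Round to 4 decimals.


delta_alpha = |38 - 13| = 25 x 10^-6/C
Stress = 3830 * 25e-6 * 82
= 7.8515 MPa

7.8515


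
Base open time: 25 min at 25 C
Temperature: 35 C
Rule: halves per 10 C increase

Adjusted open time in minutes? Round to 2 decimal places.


Acceleration = 2^((35-25)/10) = 2.0000
Open time = 25 / 2.0000 = 12.50 min

12.50


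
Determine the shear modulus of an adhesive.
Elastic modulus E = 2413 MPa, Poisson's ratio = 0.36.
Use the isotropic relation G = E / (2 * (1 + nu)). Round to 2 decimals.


G = 2413 / (2*(1+0.36)) = 2413 / 2.72
= 887.13 MPa

887.13


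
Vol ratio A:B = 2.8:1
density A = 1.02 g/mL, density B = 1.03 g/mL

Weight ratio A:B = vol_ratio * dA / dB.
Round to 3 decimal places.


Weight ratio = 2.8 * 1.02 / 1.03
= 2.773

2.773
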